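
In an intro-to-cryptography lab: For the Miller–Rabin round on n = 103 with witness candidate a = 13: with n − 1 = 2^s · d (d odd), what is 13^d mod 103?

1

n − 1 = 102 = 2^1 · 51, so s = 1 and d = 51.
By repeated squaring, 13^51 ≡ 1 (mod 103).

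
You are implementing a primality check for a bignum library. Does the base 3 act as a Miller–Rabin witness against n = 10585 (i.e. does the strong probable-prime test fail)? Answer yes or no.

n − 1 = 10584 = 2^3 · 1323, so s = 3 and d = 1323.
x_0 = 3^1323 mod 10585 = 8422.
x_0 is neither 1 nor 10584, so continue squaring.
x_1 = 8422^2 mod 10585 = 10584.
x_1 ≡ −1, so 3 is not a witness.

no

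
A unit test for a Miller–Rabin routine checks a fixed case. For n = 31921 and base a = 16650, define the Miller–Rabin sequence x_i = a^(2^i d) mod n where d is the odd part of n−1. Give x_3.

n − 1 = 31920 = 2^4 · 1995, so s = 4 and d = 1995.
x_0 = 16650^1995 mod 31921 = 3421.
x_1 = 3421^2 mod 31921 = 20155.
x_2 = 20155^2 mod 31921 = 29300.
x_3 = 29300^2 mod 31921 = 6626.

6626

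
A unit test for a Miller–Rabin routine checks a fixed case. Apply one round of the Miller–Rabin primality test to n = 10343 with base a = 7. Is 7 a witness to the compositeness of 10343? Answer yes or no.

n − 1 = 10342 = 2^1 · 5171, so s = 1 and d = 5171.
x_0 = 7^5171 mod 10343 = 10342.
x_0 = 10342 ≡ −1, so 7 is not a witness.

no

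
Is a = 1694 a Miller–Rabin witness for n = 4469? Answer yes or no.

yes

n − 1 = 4468 = 2^2 · 1117, so s = 2 and d = 1117.
Repeated squaring mod 4469: 1694^1 ≡ 1694, 1694^2 ≡ 538, 1694^4 ≡ 3428, 1694^8 ≡ 2183, 1694^16 ≡ 1535, 1694^32 ≡ 1062, 1694^64 ≡ 1656, 1694^128 ≡ 2839, 1694^256 ≡ 2314, 1694^512 ≡ 734, 1694^1024 ≡ 2476.
1117 = 1024 + 64 + 16 + 8 + 4 + 1, so 1694^1117 ≡ 2476·1656·1535·2183·3428·1694 ≡ 4399 (mod 4469).
x_0 = 1694^1117 mod 4469 = 4399.
x_0 is neither 1 nor 4468, so continue squaring.
x_1 = 4399^2 mod 4469 = 431.
Reached i = s−1 = 1 without hitting −1: 1694 is a Miller–Rabin witness and 4469 is composite.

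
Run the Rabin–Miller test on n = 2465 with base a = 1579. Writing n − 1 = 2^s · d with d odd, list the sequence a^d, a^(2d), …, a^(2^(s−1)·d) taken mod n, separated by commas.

869, 871, 1886, 1, 1

n − 1 = 2464 = 2^5 · 77, so s = 5 and d = 77.
x_0 = 1579^77 mod 2465 = 869.
x_1 = 869^2 mod 2465 = 871.
x_2 = 871^2 mod 2465 = 1886.
x_3 = 1886^2 mod 2465 = 1.
x_4 = 1^2 mod 2465 = 1.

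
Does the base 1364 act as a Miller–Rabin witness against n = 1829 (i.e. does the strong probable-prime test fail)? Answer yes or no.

n − 1 = 1828 = 2^2 · 457, so s = 2 and d = 457.
x_0 = 1364^457 mod 1829 = 930.
x_0 is neither 1 nor 1828, so continue squaring.
x_1 = 930^2 mod 1829 = 1612.
Reached i = s−1 = 1 without hitting −1: 1364 is a Miller–Rabin witness and 1829 is composite.

yes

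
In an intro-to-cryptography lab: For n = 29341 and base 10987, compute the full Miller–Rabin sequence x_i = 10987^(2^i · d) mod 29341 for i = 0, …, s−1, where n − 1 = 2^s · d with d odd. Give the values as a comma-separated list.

n − 1 = 29340 = 2^2 · 7335, so s = 2 and d = 7335.
x_0 = 10987^7335 mod 29341 = 18494.
x_1 = 18494^2 mod 29341 = 29340.

18494, 29340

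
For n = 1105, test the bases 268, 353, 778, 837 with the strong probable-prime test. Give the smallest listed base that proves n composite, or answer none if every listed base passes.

none

n − 1 = 1104 = 2^4 · 69, so s = 4 and d = 69.
Base 268: x_0 = 268^69 mod 1105 = 268. x_0 is neither 1 nor 1104, so continue squaring. x_1 = 268^2 mod 1105 = 1104. x_1 ≡ −1, so 268 is not a witness.
Base 353: x_0 = 353^69 mod 1105 = 863. x_0 is neither 1 nor 1104, so continue squaring. x_1 = 863^2 mod 1105 = 1104. x_1 ≡ −1, so 353 is not a witness.
Base 778: x_0 = 778^69 mod 1105 = 268. x_0 is neither 1 nor 1104, so continue squaring. x_1 = 268^2 mod 1105 = 1104. x_1 ≡ −1, so 778 is not a witness.
Base 837: x_0 = 837^69 mod 1105 = 837. x_0 is neither 1 nor 1104, so continue squaring. x_1 = 837^2 mod 1105 = 1104. x_1 ≡ −1, so 837 is not a witness.
No listed base is a witness for 1105.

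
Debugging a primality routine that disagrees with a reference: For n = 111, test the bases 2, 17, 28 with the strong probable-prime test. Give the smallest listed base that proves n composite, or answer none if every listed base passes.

n − 1 = 110 = 2^1 · 55, so s = 1 and d = 55.
Base 2: x_0 = 2^55 mod 111 = 35. x_0 ∉ {1, 110} and s = 1, so 2 is a Miller–Rabin witness and 111 is composite.
Base 17: x_0 = 17^55 mod 111 = 20. x_0 ∉ {1, 110} and s = 1, so 17 is a Miller–Rabin witness and 111 is composite.
Base 28: x_0 = 28^55 mod 111 = 28. x_0 ∉ {1, 110} and s = 1, so 28 is a Miller–Rabin witness and 111 is composite.
The smallest witness among the given bases is 2.

2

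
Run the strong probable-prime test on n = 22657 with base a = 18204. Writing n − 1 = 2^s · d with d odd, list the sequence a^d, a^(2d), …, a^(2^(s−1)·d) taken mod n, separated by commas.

4303, 5040, 3103, 22041, 16944, 12289, 10616

n − 1 = 22656 = 2^7 · 177, so s = 7 and d = 177.
x_0 = 18204^177 mod 22657 = 4303.
x_1 = 4303^2 mod 22657 = 5040.
x_2 = 5040^2 mod 22657 = 3103.
x_3 = 3103^2 mod 22657 = 22041.
x_4 = 22041^2 mod 22657 = 16944.
x_5 = 16944^2 mod 22657 = 12289.
x_6 = 12289^2 mod 22657 = 10616.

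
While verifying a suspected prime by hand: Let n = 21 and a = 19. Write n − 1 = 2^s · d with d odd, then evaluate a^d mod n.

n − 1 = 20 = 2^2 · 5, so s = 2 and d = 5.
19^5 mod 21 = 10.

10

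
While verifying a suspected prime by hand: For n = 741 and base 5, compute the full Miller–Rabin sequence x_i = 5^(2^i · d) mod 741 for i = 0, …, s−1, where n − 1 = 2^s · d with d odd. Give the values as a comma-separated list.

n − 1 = 740 = 2^2 · 185, so s = 2 and d = 185.
x_0 = 5^185 mod 741 = 161.
x_1 = 161^2 mod 741 = 727.

161, 727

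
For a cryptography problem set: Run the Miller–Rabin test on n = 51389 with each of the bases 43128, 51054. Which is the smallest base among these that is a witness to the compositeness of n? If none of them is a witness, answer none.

n − 1 = 51388 = 2^2 · 12847, so s = 2 and d = 12847.
Base 43128: x_0 = 43128^12847 mod 51389 = 49146. x_0 is neither 1 nor 51388, so continue squaring. x_1 = 49146^2 mod 51389 = 46316. Reached i = s−1 = 1 without hitting −1: 43128 is a Miller–Rabin witness and 51389 is composite.
Base 51054: x_0 = 51054^12847 mod 51389 = 30150. x_0 is neither 1 nor 51388, so continue squaring. x_1 = 30150^2 mod 51389 = 2479. Reached i = s−1 = 1 without hitting −1: 51054 is a Miller–Rabin witness and 51389 is composite.
The smallest witness among the given bases is 43128.

43128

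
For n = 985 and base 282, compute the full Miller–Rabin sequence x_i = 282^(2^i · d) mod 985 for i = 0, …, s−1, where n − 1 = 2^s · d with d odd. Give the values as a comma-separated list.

n − 1 = 984 = 2^3 · 123, so s = 3 and d = 123.
x_0 = 282^123 mod 985 = 368.
x_1 = 368^2 mod 985 = 479.
x_2 = 479^2 mod 985 = 921.

368, 479, 921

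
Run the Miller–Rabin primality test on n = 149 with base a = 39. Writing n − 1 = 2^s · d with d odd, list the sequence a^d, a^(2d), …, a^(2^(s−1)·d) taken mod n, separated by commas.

n − 1 = 148 = 2^2 · 37, so s = 2 and d = 37.
x_0 = 39^37 mod 149 = 1.
x_1 = 1^2 mod 149 = 1.

1, 1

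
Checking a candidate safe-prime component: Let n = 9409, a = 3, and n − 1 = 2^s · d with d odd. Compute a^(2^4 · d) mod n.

2523

n − 1 = 9408 = 2^6 · 147, so s = 6 and d = 147.
Repeated squaring mod 9409: 3^1 ≡ 3, 3^2 ≡ 9, 3^4 ≡ 81, 3^8 ≡ 6561, 3^16 ≡ 546, 3^32 ≡ 6437, 3^64 ≡ 7142, 3^128 ≡ 1975.
147 = 128 + 16 + 2 + 1, so 3^147 ≡ 1975·546·9·3 ≡ 4004 (mod 9409).
x_0 = 4004.
x_1 = 4004^2 mod 9409 = 8489.
x_2 = 8489^2 mod 9409 = 8999.
x_3 = 8999^2 mod 9409 = 8147.
x_4 = 8147^2 mod 9409 = 2523.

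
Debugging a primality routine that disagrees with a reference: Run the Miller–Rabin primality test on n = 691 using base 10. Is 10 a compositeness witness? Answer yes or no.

n − 1 = 690 = 2^1 · 345, so s = 1 and d = 345.
x_0 = 10^345 mod 691 = 690.
x_0 = 690 ≡ −1, so 10 is not a witness.

no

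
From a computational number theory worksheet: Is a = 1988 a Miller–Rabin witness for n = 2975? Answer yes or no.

n − 1 = 2974 = 2^1 · 1487, so s = 1 and d = 1487.
x_0 = 1988^1487 mod 2975 = 917.
x_0 ∉ {1, 2974} and s = 1, so 1988 is a Miller–Rabin witness and 2975 is composite.

yes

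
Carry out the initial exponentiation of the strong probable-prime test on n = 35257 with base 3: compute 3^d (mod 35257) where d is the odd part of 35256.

n − 1 = 35256 = 2^3 · 4407, so s = 3 and d = 4407.
Repeated squaring mod 35257: 3^1 ≡ 3, 3^2 ≡ 9, 3^4 ≡ 81, 3^8 ≡ 6561, 3^16 ≡ 33181, 3^32 ≡ 8422, 3^64 ≡ 28257, 3^128 ≡ 28027, 3^256 ≡ 22026, 3^512 ≡ 8356, 3^1024 ≡ 13876, 3^2048 ≡ 4899, 3^4096 ≡ 25441.
4407 = 4096 + 256 + 32 + 16 + 4 + 2 + 1, so 3^4407 ≡ 25441·22026·8422·33181·81·9·3 ≡ 20755 (mod 35257).

20755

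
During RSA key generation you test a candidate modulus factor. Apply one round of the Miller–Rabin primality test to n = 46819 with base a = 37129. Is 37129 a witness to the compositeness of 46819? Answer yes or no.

no

n − 1 = 46818 = 2^1 · 23409, so s = 1 and d = 23409.
x_0 = 37129^23409 mod 46819 = 46818.
x_0 = 46818 ≡ −1, so 37129 is not a witness.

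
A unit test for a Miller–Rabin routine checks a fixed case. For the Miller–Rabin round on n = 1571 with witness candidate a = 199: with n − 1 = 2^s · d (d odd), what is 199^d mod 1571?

1570

n − 1 = 1570 = 2^1 · 785, so s = 1 and d = 785.
199^785 mod 1571 = 1570.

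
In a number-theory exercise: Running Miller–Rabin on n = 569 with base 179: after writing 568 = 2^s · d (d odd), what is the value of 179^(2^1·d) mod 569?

483

n − 1 = 568 = 2^3 · 71, so s = 3 and d = 71.
x_0 = 179^71 mod 569 = 277.
x_1 = 277^2 mod 569 = 483.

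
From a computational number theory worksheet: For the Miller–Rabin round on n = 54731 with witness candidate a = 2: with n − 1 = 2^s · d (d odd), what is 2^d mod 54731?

n − 1 = 54730 = 2^1 · 27365, so s = 1 and d = 27365.
Repeated squaring mod 54731: 2^1 ≡ 2, 2^2 ≡ 4, 2^4 ≡ 16, 2^8 ≡ 256, 2^16 ≡ 10805, 2^32 ≡ 6802, 2^64 ≡ 19509, 2^128 ≡ 1707, 2^256 ≡ 13106, 2^512 ≡ 21358, 2^1024 ≡ 36010, 2^2048 ≡ 33248, 2^4096 ≡ 27497, 2^8192 ≡ 30975, 2^16384 ≡ 16195.
27365 = 16384 + 8192 + 2048 + 512 + 128 + 64 + 32 + 4 + 1, so 2^27365 ≡ 16195·30975·33248·21358·1707·19509·6802·16·2 ≡ 25222 (mod 54731).

25222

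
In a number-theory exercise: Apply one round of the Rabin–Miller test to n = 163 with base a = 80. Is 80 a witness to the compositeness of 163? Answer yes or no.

no

n − 1 = 162 = 2^1 · 81, so s = 1 and d = 81.
Repeated squaring mod 163: 80^1 ≡ 80, 80^2 ≡ 43, 80^4 ≡ 56, 80^8 ≡ 39, 80^16 ≡ 54, 80^32 ≡ 145, 80^64 ≡ 161.
81 = 64 + 16 + 1, so 80^81 ≡ 161·54·80 ≡ 162 (mod 163).
x_0 = 80^81 mod 163 = 162.
x_0 = 162 ≡ −1, so 80 is not a witness.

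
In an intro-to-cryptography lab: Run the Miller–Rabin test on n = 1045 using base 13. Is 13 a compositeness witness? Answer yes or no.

n − 1 = 1044 = 2^2 · 261, so s = 2 and d = 261.
Repeated squaring mod 1045: 13^1 ≡ 13, 13^2 ≡ 169, 13^4 ≡ 346, 13^8 ≡ 586, 13^16 ≡ 636, 13^32 ≡ 81, 13^64 ≡ 291, 13^128 ≡ 36, 13^256 ≡ 251.
261 = 256 + 4 + 1, so 13^261 ≡ 251·346·13 ≡ 398 (mod 1045).
x_0 = 13^261 mod 1045 = 398.
x_0 is neither 1 nor 1044, so continue squaring.
x_1 = 398^2 mod 1045 = 609.
Reached i = s−1 = 1 without hitting −1: 13 is a Miller–Rabin witness and 1045 is composite.

yes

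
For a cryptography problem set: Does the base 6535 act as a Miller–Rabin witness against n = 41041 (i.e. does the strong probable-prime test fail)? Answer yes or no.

no

n − 1 = 41040 = 2^4 · 2565, so s = 4 and d = 2565.
x_0 = 6535^2565 mod 41041 = 1.
x_0 = 1, so 6535 is not a witness.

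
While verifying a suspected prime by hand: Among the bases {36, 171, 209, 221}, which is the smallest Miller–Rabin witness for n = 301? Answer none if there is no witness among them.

n − 1 = 300 = 2^2 · 75, so s = 2 and d = 75.
Base 36: x_0 = 36^75 mod 301 = 1. x_0 = 1, so 36 is not a witness.
Base 171: x_0 = 171^75 mod 301 = 300. x_0 = 300 ≡ −1, so 171 is not a witness.
Base 209: x_0 = 209^75 mod 301 = 300. x_0 = 300 ≡ −1, so 209 is not a witness.
Base 221: x_0 = 221^75 mod 301 = 1. x_0 = 1, so 221 is not a witness.
No listed base is a witness for 301.

none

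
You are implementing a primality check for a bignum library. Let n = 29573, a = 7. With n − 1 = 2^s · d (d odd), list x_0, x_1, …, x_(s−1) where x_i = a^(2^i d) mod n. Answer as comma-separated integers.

n − 1 = 29572 = 2^2 · 7393, so s = 2 and d = 7393.
x_0 = 7^7393 mod 29573 = 21035.
x_1 = 21035^2 mod 29573 = 29572.

21035, 29572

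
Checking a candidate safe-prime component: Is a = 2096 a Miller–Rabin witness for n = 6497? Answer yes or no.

yes

n − 1 = 6496 = 2^5 · 203, so s = 5 and d = 203.
x_0 = 2096^203 mod 6497 = 6212.
x_0 is neither 1 nor 6496, so continue squaring.
x_1 = 6212^2 mod 6497 = 3261.
x_2 = 3261^2 mod 6497 = 5029.
x_3 = 5029^2 mod 6497 = 4517.
x_4 = 4517^2 mod 6497 = 2709.
Reached i = s−1 = 4 without hitting −1: 2096 is a Miller–Rabin witness and 6497 is composite.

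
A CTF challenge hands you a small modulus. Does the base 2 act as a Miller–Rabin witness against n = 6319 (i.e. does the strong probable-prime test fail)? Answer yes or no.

n − 1 = 6318 = 2^1 · 3159, so s = 1 and d = 3159.
x_0 = 2^3159 mod 6319 = 3920.
x_0 ∉ {1, 6318} and s = 1, so 2 is a Miller–Rabin witness and 6319 is composite.

yes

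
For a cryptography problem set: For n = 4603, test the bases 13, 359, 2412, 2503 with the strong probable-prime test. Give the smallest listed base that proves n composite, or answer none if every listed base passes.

none

n − 1 = 4602 = 2^1 · 2301, so s = 1 and d = 2301.
Base 13: x_0 = 13^2301 mod 4603 = 1. x_0 = 1, so 13 is not a witness.
Base 359: x_0 = 359^2301 mod 4603 = 1. x_0 = 1, so 359 is not a witness.
Base 2412: x_0 = 2412^2301 mod 4603 = 4602. x_0 = 4602 ≡ −1, so 2412 is not a witness.
Base 2503: x_0 = 2503^2301 mod 4603 = 4602. x_0 = 4602 ≡ −1, so 2503 is not a witness.
No listed base is a witness for 4603.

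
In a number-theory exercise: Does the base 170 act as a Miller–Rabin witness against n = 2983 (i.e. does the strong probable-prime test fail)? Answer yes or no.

n − 1 = 2982 = 2^1 · 1491, so s = 1 and d = 1491.
Repeated squaring mod 2983: 170^1 ≡ 170, 170^2 ≡ 2053, 170^4 ≡ 2813, 170^8 ≡ 2053, 170^16 ≡ 2813, 170^32 ≡ 2053, 170^64 ≡ 2813, 170^128 ≡ 2053, 170^256 ≡ 2813, 170^512 ≡ 2053, 170^1024 ≡ 2813.
1491 = 1024 + 256 + 128 + 64 + 16 + 2 + 1, so 170^1491 ≡ 2813·2813·2053·2813·2813·2053·170 ≡ 2982 (mod 2983).
x_0 = 170^1491 mod 2983 = 2982.
x_0 = 2982 ≡ −1, so 170 is not a witness.

no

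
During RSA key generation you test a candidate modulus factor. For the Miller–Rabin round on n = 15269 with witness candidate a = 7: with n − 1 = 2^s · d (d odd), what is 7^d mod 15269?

1

n − 1 = 15268 = 2^2 · 3817, so s = 2 and d = 3817.
7^3817 mod 15269 = 1.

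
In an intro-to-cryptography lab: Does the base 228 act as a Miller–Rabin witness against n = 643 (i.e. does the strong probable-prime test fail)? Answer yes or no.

no

n − 1 = 642 = 2^1 · 321, so s = 1 and d = 321.
x_0 = 228^321 mod 643 = 1.
x_0 = 1, so 228 is not a witness.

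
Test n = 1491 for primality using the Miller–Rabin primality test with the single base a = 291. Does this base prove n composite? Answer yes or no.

yes

n − 1 = 1490 = 2^1 · 745, so s = 1 and d = 745.
Repeated squaring mod 1491: 291^1 ≡ 291, 291^2 ≡ 1185, 291^4 ≡ 1194, 291^8 ≡ 240, 291^16 ≡ 942, 291^32 ≡ 219, 291^64 ≡ 249, 291^128 ≡ 870, 291^256 ≡ 963, 291^512 ≡ 1458.
745 = 512 + 128 + 64 + 32 + 8 + 1, so 291^745 ≡ 1458·870·249·219·240·291 ≡ 1446 (mod 1491).
x_0 = 291^745 mod 1491 = 1446.
x_0 ∉ {1, 1490} and s = 1, so 291 is a Miller–Rabin witness and 1491 is composite.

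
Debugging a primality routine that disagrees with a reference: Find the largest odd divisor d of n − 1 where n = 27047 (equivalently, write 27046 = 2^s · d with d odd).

Halving: 27046 → 13523; 13523 is odd.
So 27046 = 2^1 · 13523.

13523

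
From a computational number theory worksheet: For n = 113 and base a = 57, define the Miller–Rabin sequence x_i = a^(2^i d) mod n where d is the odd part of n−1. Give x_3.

1

n − 1 = 112 = 2^4 · 7, so s = 4 and d = 7.
Repeated squaring mod 113: 57^1 ≡ 57, 57^2 ≡ 85, 57^4 ≡ 106.
7 = 4 + 2 + 1, so 57^7 ≡ 106·85·57 ≡ 98 (mod 113).
x_0 = 98.
x_1 = 98^2 mod 113 = 112.
x_2 = 112^2 mod 113 = 1.
x_3 = 1^2 mod 113 = 1.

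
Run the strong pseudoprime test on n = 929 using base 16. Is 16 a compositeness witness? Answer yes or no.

no

n − 1 = 928 = 2^5 · 29, so s = 5 and d = 29.
x_0 = 16^29 mod 929 = 605.
x_0 is neither 1 nor 928, so continue squaring.
x_1 = 605^2 mod 929 = 928.
x_1 ≡ −1, so 16 is not a witness.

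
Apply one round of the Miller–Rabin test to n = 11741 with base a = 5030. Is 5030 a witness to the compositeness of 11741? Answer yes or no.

n − 1 = 11740 = 2^2 · 2935, so s = 2 and d = 2935.
x_0 = 5030^2935 mod 11741 = 9348.
x_0 is neither 1 nor 11740, so continue squaring.
x_1 = 9348^2 mod 11741 = 8582.
Reached i = s−1 = 1 without hitting −1: 5030 is a Miller–Rabin witness and 11741 is composite.

yes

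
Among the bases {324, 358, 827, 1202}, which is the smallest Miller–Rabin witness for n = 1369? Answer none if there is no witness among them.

358

n − 1 = 1368 = 2^3 · 171, so s = 3 and d = 171.
Base 324: x_0 = 324^171 mod 1369 = 1368. x_0 = 1368 ≡ −1, so 324 is not a witness.
Base 358: x_0 = 358^171 mod 1369 = 1072. x_0 is neither 1 nor 1368, so continue squaring. x_1 = 1072^2 mod 1369 = 593. x_2 = 593^2 mod 1369 = 1185. Reached i = s−1 = 2 without hitting −1: 358 is a Miller–Rabin witness and 1369 is composite.
Base 827: x_0 = 827^171 mod 1369 = 771. x_0 is neither 1 nor 1368, so continue squaring. x_1 = 771^2 mod 1369 = 295. x_2 = 295^2 mod 1369 = 778. Reached i = s−1 = 2 without hitting −1: 827 is a Miller–Rabin witness and 1369 is composite.
Base 1202: x_0 = 1202^171 mod 1369 = 524. x_0 is neither 1 nor 1368, so continue squaring. x_1 = 524^2 mod 1369 = 776. x_2 = 776^2 mod 1369 = 1185. Reached i = s−1 = 2 without hitting −1: 1202 is a Miller–Rabin witness and 1369 is composite.
The smallest witness among the given bases is 358.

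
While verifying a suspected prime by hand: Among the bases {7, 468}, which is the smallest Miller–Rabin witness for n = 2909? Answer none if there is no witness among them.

none

n − 1 = 2908 = 2^2 · 727, so s = 2 and d = 727.
Base 7: x_0 = 7^727 mod 2909 = 1. x_0 = 1, so 7 is not a witness.
Base 468: x_0 = 468^727 mod 2909 = 2908. x_0 = 2908 ≡ −1, so 468 is not a witness.
No listed base is a witness for 2909.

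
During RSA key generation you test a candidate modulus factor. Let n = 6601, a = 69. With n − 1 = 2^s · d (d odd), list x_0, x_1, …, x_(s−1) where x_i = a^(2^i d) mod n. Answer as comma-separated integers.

n − 1 = 6600 = 2^3 · 825, so s = 3 and d = 825.
x_0 = 69^825 mod 6601 = 3933.
x_1 = 3933^2 mod 6601 = 2346.
x_2 = 2346^2 mod 6601 = 5083.

3933, 2346, 5083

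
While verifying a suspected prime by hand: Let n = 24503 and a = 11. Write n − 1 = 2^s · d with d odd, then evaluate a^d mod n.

n − 1 = 24502 = 2^1 · 12251, so s = 1 and d = 12251.
11^12251 mod 24503 = 22152.

22152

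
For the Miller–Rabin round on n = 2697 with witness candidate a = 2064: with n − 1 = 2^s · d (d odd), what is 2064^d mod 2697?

n − 1 = 2696 = 2^3 · 337, so s = 3 and d = 337.
Repeated squaring mod 2697: 2064^1 ≡ 2064, 2064^2 ≡ 1533, 2064^4 ≡ 1002, 2064^8 ≡ 720, 2064^16 ≡ 576, 2064^32 ≡ 45, 2064^64 ≡ 2025, 2064^128 ≡ 1185, 2064^256 ≡ 1785.
337 = 256 + 64 + 16 + 1, so 2064^337 ≡ 1785·2025·576·2064 ≡ 846 (mod 2697).

846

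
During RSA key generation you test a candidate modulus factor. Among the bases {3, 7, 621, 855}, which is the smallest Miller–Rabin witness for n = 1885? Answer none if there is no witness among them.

n − 1 = 1884 = 2^2 · 471, so s = 2 and d = 471.
Base 3: x_0 = 3^471 mod 1885 = 1197. x_0 is neither 1 nor 1884, so continue squaring. x_1 = 1197^2 mod 1885 = 209. Reached i = s−1 = 1 without hitting −1: 3 is a Miller–Rabin witness and 1885 is composite.
Base 7: x_0 = 7^471 mod 1885 = 1383. x_0 is neither 1 nor 1884, so continue squaring. x_1 = 1383^2 mod 1885 = 1299. Reached i = s−1 = 1 without hitting −1: 7 is a Miller–Rabin witness and 1885 is composite.
Base 621: x_0 = 621^471 mod 1885 = 1351. x_0 is neither 1 nor 1884, so continue squaring. x_1 = 1351^2 mod 1885 = 521. Reached i = s−1 = 1 without hitting −1: 621 is a Miller–Rabin witness and 1885 is composite.
Base 855: x_0 = 855^471 mod 1885 = 1650. x_0 is neither 1 nor 1884, so continue squaring. x_1 = 1650^2 mod 1885 = 560. Reached i = s−1 = 1 without hitting −1: 855 is a Miller–Rabin witness and 1885 is composite.
The smallest witness among the given bases is 3.

3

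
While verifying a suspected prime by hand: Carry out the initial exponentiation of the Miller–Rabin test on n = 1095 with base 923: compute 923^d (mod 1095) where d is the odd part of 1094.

n − 1 = 1094 = 2^1 · 547, so s = 1 and d = 547.
Repeated squaring mod 1095: 923^1 ≡ 923, 923^2 ≡ 19, 923^4 ≡ 361, 923^8 ≡ 16, 923^16 ≡ 256, 923^32 ≡ 931, 923^64 ≡ 616, 923^128 ≡ 586, 923^256 ≡ 661, 923^512 ≡ 16.
547 = 512 + 32 + 2 + 1, so 923^547 ≡ 16·931·19·923 ≡ 287 (mod 1095).

287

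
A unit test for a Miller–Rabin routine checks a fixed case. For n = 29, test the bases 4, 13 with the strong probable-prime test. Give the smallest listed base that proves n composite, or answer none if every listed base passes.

none

n − 1 = 28 = 2^2 · 7, so s = 2 and d = 7.
Base 4: x_0 = 4^7 mod 29 = 28. x_0 = 28 ≡ −1, so 4 is not a witness.
Base 13: x_0 = 13^7 mod 29 = 28. x_0 = 28 ≡ −1, so 13 is not a witness.
No listed base is a witness for 29.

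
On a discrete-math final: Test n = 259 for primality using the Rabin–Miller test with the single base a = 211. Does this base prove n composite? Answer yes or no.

no

n − 1 = 258 = 2^1 · 129, so s = 1 and d = 129.
x_0 = 211^129 mod 259 = 1.
x_0 = 1, so 211 is not a witness.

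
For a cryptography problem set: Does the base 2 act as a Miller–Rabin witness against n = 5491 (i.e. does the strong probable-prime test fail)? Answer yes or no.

yes

n − 1 = 5490 = 2^1 · 2745, so s = 1 and d = 2745.
x_0 = 2^2745 mod 5491 = 4711.
x_0 ∉ {1, 5490} and s = 1, so 2 is a Miller–Rabin witness and 5491 is composite.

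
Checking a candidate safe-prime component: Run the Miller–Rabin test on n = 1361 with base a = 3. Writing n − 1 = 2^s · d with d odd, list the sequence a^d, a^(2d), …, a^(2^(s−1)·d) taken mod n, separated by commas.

n − 1 = 1360 = 2^4 · 85, so s = 4 and d = 85.
x_0 = 3^85 mod 1361 = 574.
x_1 = 574^2 mod 1361 = 114.
x_2 = 114^2 mod 1361 = 747.
x_3 = 747^2 mod 1361 = 1360.

574, 114, 747, 1360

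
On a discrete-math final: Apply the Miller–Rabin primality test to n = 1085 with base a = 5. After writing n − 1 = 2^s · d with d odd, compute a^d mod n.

5

n − 1 = 1084 = 2^2 · 271, so s = 2 and d = 271.
5^271 mod 1085 = 5.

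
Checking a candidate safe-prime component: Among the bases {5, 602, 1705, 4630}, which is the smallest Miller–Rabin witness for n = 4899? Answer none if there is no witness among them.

n − 1 = 4898 = 2^1 · 2449, so s = 1 and d = 2449.
Base 5: x_0 = 5^2449 mod 4899 = 3536. x_0 ∉ {1, 4898} and s = 1, so 5 is a Miller–Rabin witness and 4899 is composite.
Base 602: x_0 = 602^2449 mod 4899 = 1940. x_0 ∉ {1, 4898} and s = 1, so 602 is a Miller–Rabin witness and 4899 is composite.
Base 1705: x_0 = 1705^2449 mod 4899 = 853. x_0 ∉ {1, 4898} and s = 1, so 1705 is a Miller–Rabin witness and 4899 is composite.
Base 4630: x_0 = 4630^2449 mod 4899 = 2788. x_0 ∉ {1, 4898} and s = 1, so 4630 is a Miller–Rabin witness and 4899 is composite.
The smallest witness among the given bases is 5.

5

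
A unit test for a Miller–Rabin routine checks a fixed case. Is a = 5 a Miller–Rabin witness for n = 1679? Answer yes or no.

n − 1 = 1678 = 2^1 · 839, so s = 1 and d = 839.
x_0 = 5^839 mod 1679 = 1137.
x_0 ∉ {1, 1678} and s = 1, so 5 is a Miller–Rabin witness and 1679 is composite.

yes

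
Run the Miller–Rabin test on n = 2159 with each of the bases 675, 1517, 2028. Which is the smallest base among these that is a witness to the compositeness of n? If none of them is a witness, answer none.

675

n − 1 = 2158 = 2^1 · 1079, so s = 1 and d = 1079.
Base 675: x_0 = 675^1079 mod 2159 = 1486. x_0 ∉ {1, 2158} and s = 1, so 675 is a Miller–Rabin witness and 2159 is composite.
Base 1517: x_0 = 1517^1079 mod 2159 = 1033. x_0 ∉ {1, 2158} and s = 1, so 1517 is a Miller–Rabin witness and 2159 is composite.
Base 2028: x_0 = 2028^1079 mod 2159 = 758. x_0 ∉ {1, 2158} and s = 1, so 2028 is a Miller–Rabin witness and 2159 is composite.
The smallest witness among the given bases is 675.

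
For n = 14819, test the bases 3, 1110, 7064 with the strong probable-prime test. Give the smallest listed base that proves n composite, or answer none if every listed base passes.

n − 1 = 14818 = 2^1 · 7409, so s = 1 and d = 7409.
Base 3: x_0 = 3^7409 mod 14819 = 7397. x_0 ∉ {1, 14818} and s = 1, so 3 is a Miller–Rabin witness and 14819 is composite.
Base 1110: x_0 = 1110^7409 mod 14819 = 5462. x_0 ∉ {1, 14818} and s = 1, so 1110 is a Miller–Rabin witness and 14819 is composite.
Base 7064: x_0 = 7064^7409 mod 14819 = 14169. x_0 ∉ {1, 14818} and s = 1, so 7064 is a Miller–Rabin witness and 14819 is composite.
The smallest witness among the given bases is 3.

3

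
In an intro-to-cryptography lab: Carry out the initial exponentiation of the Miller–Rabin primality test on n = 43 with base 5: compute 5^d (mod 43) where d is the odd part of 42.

n − 1 = 42 = 2^1 · 21, so s = 1 and d = 21.
Repeated squaring mod 43: 5^1 ≡ 5, 5^2 ≡ 25, 5^4 ≡ 23, 5^8 ≡ 13, 5^16 ≡ 40.
21 = 16 + 4 + 1, so 5^21 ≡ 40·23·5 ≡ 42 (mod 43).

42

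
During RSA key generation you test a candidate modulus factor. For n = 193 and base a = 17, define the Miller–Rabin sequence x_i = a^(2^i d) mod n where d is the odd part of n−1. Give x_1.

n − 1 = 192 = 2^6 · 3, so s = 6 and d = 3.
x_0 = 17^3 mod 193 = 88.
x_1 = 88^2 mod 193 = 24.

24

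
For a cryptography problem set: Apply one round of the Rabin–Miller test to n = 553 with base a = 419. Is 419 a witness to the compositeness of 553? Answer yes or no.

n − 1 = 552 = 2^3 · 69, so s = 3 and d = 69.
Repeated squaring mod 553: 419^1 ≡ 419, 419^2 ≡ 260, 419^4 ≡ 134, 419^8 ≡ 260, 419^16 ≡ 134, 419^32 ≡ 260, 419^64 ≡ 134.
69 = 64 + 4 + 1, so 419^69 ≡ 134·134·419 ≡ 552 (mod 553).
x_0 = 419^69 mod 553 = 552.
x_0 = 552 ≡ −1, so 419 is not a witness.

no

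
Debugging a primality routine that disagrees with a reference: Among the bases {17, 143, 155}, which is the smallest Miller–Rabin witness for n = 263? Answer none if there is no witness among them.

n − 1 = 262 = 2^1 · 131, so s = 1 and d = 131.
Base 17: x_0 = 17^131 mod 263 = 1. x_0 = 1, so 17 is not a witness.
Base 143: x_0 = 143^131 mod 263 = 1. x_0 = 1, so 143 is not a witness.
Base 155: x_0 = 155^131 mod 263 = 262. x_0 = 262 ≡ −1, so 155 is not a witness.
No listed base is a witness for 263.

none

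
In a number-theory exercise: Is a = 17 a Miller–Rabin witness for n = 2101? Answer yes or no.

n − 1 = 2100 = 2^2 · 525, so s = 2 and d = 525.
x_0 = 17^525 mod 2101 = 1462.
x_0 is neither 1 nor 2100, so continue squaring.
x_1 = 1462^2 mod 2101 = 727.
Reached i = s−1 = 1 without hitting −1: 17 is a Miller–Rabin witness and 2101 is composite.

yes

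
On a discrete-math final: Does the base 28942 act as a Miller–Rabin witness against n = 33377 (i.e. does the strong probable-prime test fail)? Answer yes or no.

no

n − 1 = 33376 = 2^5 · 1043, so s = 5 and d = 1043.
x_0 = 28942^1043 mod 33377 = 26471.
x_0 is neither 1 nor 33376, so continue squaring.
x_1 = 26471^2 mod 33377 = 30480.
x_2 = 30480^2 mod 33377 = 14982.
x_3 = 14982^2 mod 33377 = 33376.
x_3 ≡ −1, so 28942 is not a witness.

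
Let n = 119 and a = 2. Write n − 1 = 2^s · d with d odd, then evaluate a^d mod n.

n − 1 = 118 = 2^1 · 59, so s = 1 and d = 59.
2^59 mod 119 = 25.

25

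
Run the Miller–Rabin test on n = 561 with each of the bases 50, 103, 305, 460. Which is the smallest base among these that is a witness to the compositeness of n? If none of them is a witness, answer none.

none

n − 1 = 560 = 2^4 · 35, so s = 4 and d = 35.
Base 50: x_0 = 50^35 mod 561 = 560. x_0 = 560 ≡ −1, so 50 is not a witness.
Base 103: x_0 = 103^35 mod 561 = 1. x_0 = 1, so 103 is not a witness.
Base 305: x_0 = 305^35 mod 561 = 560. x_0 = 560 ≡ −1, so 305 is not a witness.
Base 460: x_0 = 460^35 mod 561 = 1. x_0 = 1, so 460 is not a witness.
No listed base is a witness for 561.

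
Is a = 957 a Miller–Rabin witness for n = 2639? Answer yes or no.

yes

n − 1 = 2638 = 2^1 · 1319, so s = 1 and d = 1319.
x_0 = 957^1319 mod 2639 = 1305.
x_0 ∉ {1, 2638} and s = 1, so 957 is a Miller–Rabin witness and 2639 is composite.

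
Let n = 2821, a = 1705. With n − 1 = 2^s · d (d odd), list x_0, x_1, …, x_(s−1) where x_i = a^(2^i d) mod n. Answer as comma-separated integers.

n − 1 = 2820 = 2^2 · 705, so s = 2 and d = 705.
x_0 = 1705^705 mod 2821 = 1240.
x_1 = 1240^2 mod 2821 = 155.

1240, 155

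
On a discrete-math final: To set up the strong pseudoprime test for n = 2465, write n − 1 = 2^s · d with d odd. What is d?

Halving: 2464 → 1232 → 616 → 308 → 154 → 77; 77 is odd.
So 2464 = 2^5 · 77.

77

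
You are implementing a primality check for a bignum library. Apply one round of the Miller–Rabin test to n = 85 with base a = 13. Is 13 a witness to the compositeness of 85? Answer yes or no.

n − 1 = 84 = 2^2 · 21, so s = 2 and d = 21.
x_0 = 13^21 mod 85 = 13.
x_0 is neither 1 nor 84, so continue squaring.
x_1 = 13^2 mod 85 = 84.
x_1 ≡ −1, so 13 is not a witness.

no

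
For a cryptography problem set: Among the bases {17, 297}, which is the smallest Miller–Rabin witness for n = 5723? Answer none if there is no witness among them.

17

n − 1 = 5722 = 2^1 · 2861, so s = 1 and d = 2861.
Base 17: x_0 = 17^2861 mod 5723 = 5197. x_0 ∉ {1, 5722} and s = 1, so 17 is a Miller–Rabin witness and 5723 is composite.
Base 297: x_0 = 297^2861 mod 5723 = 3023. x_0 ∉ {1, 5722} and s = 1, so 297 is a Miller–Rabin witness and 5723 is composite.
The smallest witness among the given bases is 17.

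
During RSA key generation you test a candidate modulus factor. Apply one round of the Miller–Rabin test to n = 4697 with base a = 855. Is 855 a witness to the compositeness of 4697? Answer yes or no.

yes

n − 1 = 4696 = 2^3 · 587, so s = 3 and d = 587.
x_0 = 855^587 mod 4697 = 2136.
x_0 is neither 1 nor 4696, so continue squaring.
x_1 = 2136^2 mod 4697 = 1709.
x_2 = 1709^2 mod 4697 = 3844.
Reached i = s−1 = 2 without hitting −1: 855 is a Miller–Rabin witness and 4697 is composite.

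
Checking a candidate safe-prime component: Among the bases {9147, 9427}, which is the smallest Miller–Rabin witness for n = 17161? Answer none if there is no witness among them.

n − 1 = 17160 = 2^3 · 2145, so s = 3 and d = 2145.
Base 9147: x_0 = 9147^2145 mod 17161 = 1. x_0 = 1, so 9147 is not a witness.
Base 9427: x_0 = 9427^2145 mod 17161 = 17160. x_0 = 17160 ≡ −1, so 9427 is not a witness.
No listed base is a witness for 17161.

none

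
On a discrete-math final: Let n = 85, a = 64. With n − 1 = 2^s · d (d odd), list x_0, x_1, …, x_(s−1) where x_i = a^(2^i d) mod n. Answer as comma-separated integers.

n − 1 = 84 = 2^2 · 21, so s = 2 and d = 21.
x_0 = 64^21 mod 85 = 64.
x_1 = 64^2 mod 85 = 16.

64, 16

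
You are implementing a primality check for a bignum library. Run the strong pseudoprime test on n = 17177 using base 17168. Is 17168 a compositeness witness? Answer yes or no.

yes

n − 1 = 17176 = 2^3 · 2147, so s = 3 and d = 2147.
Repeated squaring mod 17177: 17168^1 ≡ 17168, 17168^2 ≡ 81, 17168^4 ≡ 6561, 17168^8 ≡ 1159, 17168^16 ≡ 3475, 17168^32 ≡ 194, 17168^64 ≡ 3282, 17168^128 ≡ 1545, 17168^256 ≡ 16599, 17168^512 ≡ 7721, 17168^1024 ≡ 9651, 17168^2048 ≡ 8107.
2147 = 2048 + 64 + 32 + 2 + 1, so 17168^2147 ≡ 8107·3282·194·81·17168 ≡ 13167 (mod 17177).
x_0 = 17168^2147 mod 17177 = 13167.
x_0 is neither 1 nor 17176, so continue squaring.
x_1 = 13167^2 mod 17177 = 2428.
x_2 = 2428^2 mod 17177 = 3473.
Reached i = s−1 = 2 without hitting −1: 17168 is a Miller–Rabin witness and 17177 is composite.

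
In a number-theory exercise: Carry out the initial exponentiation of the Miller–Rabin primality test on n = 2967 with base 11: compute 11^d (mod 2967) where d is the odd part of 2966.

n − 1 = 2966 = 2^1 · 1483, so s = 1 and d = 1483.
Repeated squaring mod 2967: 11^1 ≡ 11, 11^2 ≡ 121, 11^4 ≡ 2773, 11^8 ≡ 2032, 11^16 ≡ 1927, 11^32 ≡ 1612, 11^64 ≡ 2419, 11^128 ≡ 637, 11^256 ≡ 2257, 11^512 ≡ 2677, 11^1024 ≡ 1024.
1483 = 1024 + 256 + 128 + 64 + 8 + 2 + 1, so 11^1483 ≡ 1024·2257·637·2419·2032·121·11 ≡ 2756 (mod 2967).

2756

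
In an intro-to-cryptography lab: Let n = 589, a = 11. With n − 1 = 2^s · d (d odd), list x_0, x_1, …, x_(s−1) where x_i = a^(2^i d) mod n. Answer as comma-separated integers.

n − 1 = 588 = 2^2 · 147, so s = 2 and d = 147.
x_0 = 11^147 mod 589 = 77.
x_1 = 77^2 mod 589 = 39.

77, 39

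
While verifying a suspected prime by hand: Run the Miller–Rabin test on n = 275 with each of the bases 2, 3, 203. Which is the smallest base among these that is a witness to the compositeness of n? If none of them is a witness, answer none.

2

n − 1 = 274 = 2^1 · 137, so s = 1 and d = 137.
Base 2: x_0 = 2^137 mod 275 = 172. x_0 ∉ {1, 274} and s = 1, so 2 is a Miller–Rabin witness and 275 is composite.
Base 3: x_0 = 3^137 mod 275 = 163. x_0 ∉ {1, 274} and s = 1, so 3 is a Miller–Rabin witness and 275 is composite.
Base 203: x_0 = 203^137 mod 275 = 113. x_0 ∉ {1, 274} and s = 1, so 203 is a Miller–Rabin witness and 275 is composite.
The smallest witness among the given bases is 2.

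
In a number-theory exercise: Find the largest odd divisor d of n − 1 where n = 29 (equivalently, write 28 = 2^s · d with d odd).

Halving: 28 → 14 → 7; 7 is odd.
So 28 = 2^2 · 7.

7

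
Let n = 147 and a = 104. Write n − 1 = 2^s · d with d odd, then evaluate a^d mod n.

20

n − 1 = 146 = 2^1 · 73, so s = 1 and d = 73.
Repeated squaring mod 147: 104^1 ≡ 104, 104^2 ≡ 85, 104^4 ≡ 22, 104^8 ≡ 43, 104^16 ≡ 85, 104^32 ≡ 22, 104^64 ≡ 43.
73 = 64 + 8 + 1, so 104^73 ≡ 43·43·104 ≡ 20 (mod 147).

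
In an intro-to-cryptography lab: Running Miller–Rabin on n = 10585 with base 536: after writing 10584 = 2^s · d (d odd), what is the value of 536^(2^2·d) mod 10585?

n − 1 = 10584 = 2^3 · 1323, so s = 3 and d = 1323.
x_0 = 536^1323 mod 10585 = 9901.
x_1 = 9901^2 mod 10585 = 2116.
x_2 = 2116^2 mod 10585 = 1.

1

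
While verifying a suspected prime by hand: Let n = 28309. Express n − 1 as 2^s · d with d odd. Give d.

Halving: 28308 → 14154 → 7077; 7077 is odd.
So 28308 = 2^2 · 7077.

7077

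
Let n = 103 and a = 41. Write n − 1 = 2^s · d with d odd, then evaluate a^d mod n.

n − 1 = 102 = 2^1 · 51, so s = 1 and d = 51.
Repeated squaring mod 103: 41^1 ≡ 41, 41^2 ≡ 33, 41^4 ≡ 59, 41^8 ≡ 82, 41^16 ≡ 29, 41^32 ≡ 17.
51 = 32 + 16 + 2 + 1, so 41^51 ≡ 17·29·33·41 ≡ 1 (mod 103).

1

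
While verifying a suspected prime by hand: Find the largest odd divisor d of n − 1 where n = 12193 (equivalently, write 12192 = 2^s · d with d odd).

381

Halving: 12192 → 6096 → 3048 → 1524 → 762 → 381; 381 is odd.
So 12192 = 2^5 · 381.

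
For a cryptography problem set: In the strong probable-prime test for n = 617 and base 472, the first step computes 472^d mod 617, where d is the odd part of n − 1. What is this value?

n − 1 = 616 = 2^3 · 77, so s = 3 and d = 77.
By repeated squaring, 472^77 ≡ 423 (mod 617).

423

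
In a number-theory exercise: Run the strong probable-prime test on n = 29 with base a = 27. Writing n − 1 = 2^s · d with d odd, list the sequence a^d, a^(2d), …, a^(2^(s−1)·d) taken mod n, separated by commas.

17, 28

n − 1 = 28 = 2^2 · 7, so s = 2 and d = 7.
x_0 = 27^7 mod 29 = 17.
x_1 = 17^2 mod 29 = 28.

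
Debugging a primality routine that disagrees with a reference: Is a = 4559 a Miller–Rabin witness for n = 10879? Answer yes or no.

yes

n − 1 = 10878 = 2^1 · 5439, so s = 1 and d = 5439.
x_0 = 4559^5439 mod 10879 = 5333.
x_0 ∉ {1, 10878} and s = 1, so 4559 is a Miller–Rabin witness and 10879 is composite.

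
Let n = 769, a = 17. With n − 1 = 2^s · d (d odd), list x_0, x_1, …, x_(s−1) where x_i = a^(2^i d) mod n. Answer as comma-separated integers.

299, 197, 359, 458, 596, 707, 768, 1

n − 1 = 768 = 2^8 · 3, so s = 8 and d = 3.
x_0 = 17^3 mod 769 = 299.
x_1 = 299^2 mod 769 = 197.
x_2 = 197^2 mod 769 = 359.
x_3 = 359^2 mod 769 = 458.
x_4 = 458^2 mod 769 = 596.
x_5 = 596^2 mod 769 = 707.
x_6 = 707^2 mod 769 = 768.
x_7 = 768^2 mod 769 = 1.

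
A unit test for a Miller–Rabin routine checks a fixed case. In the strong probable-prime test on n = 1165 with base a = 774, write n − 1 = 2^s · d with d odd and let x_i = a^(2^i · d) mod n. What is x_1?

666

n − 1 = 1164 = 2^2 · 291, so s = 2 and d = 291.
Repeated squaring mod 1165: 774^1 ≡ 774, 774^2 ≡ 266, 774^4 ≡ 856, 774^8 ≡ 1116, 774^16 ≡ 71, 774^32 ≡ 381, 774^64 ≡ 701, 774^128 ≡ 936, 774^256 ≡ 16.
291 = 256 + 32 + 2 + 1, so 774^291 ≡ 16·381·266·774 ≡ 384 (mod 1165).
x_0 = 384.
x_1 = 384^2 mod 1165 = 666.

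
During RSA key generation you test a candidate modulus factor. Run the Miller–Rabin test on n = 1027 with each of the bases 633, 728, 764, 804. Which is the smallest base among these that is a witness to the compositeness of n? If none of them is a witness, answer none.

n − 1 = 1026 = 2^1 · 513, so s = 1 and d = 513.
Base 633: x_0 = 633^513 mod 1027 = 1. x_0 = 1, so 633 is not a witness.
Base 728: x_0 = 728^513 mod 1027 = 91. x_0 ∉ {1, 1026} and s = 1, so 728 is a Miller–Rabin witness and 1027 is composite.
Base 764: x_0 = 764^513 mod 1027 = 610. x_0 ∉ {1, 1026} and s = 1, so 764 is a Miller–Rabin witness and 1027 is composite.
Base 804: x_0 = 804^513 mod 1027 = 112. x_0 ∉ {1, 1026} and s = 1, so 804 is a Miller–Rabin witness and 1027 is composite.
The smallest witness among the given bases is 728.

728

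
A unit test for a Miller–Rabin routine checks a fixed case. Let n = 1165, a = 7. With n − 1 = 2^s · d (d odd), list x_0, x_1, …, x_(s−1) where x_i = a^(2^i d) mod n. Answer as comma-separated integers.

1158, 49

n − 1 = 1164 = 2^2 · 291, so s = 2 and d = 291.
x_0 = 7^291 mod 1165 = 1158.
x_1 = 1158^2 mod 1165 = 49.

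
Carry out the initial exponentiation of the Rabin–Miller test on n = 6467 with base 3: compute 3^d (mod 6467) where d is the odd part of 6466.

n − 1 = 6466 = 2^1 · 3233, so s = 1 and d = 3233.
3^3233 mod 6467 = 2165.

2165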